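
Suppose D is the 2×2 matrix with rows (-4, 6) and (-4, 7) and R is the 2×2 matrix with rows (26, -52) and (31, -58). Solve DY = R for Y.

Left-multiplying both sides by D⁻¹ gives Y = D⁻¹R.
det D = -4, so D⁻¹ = [[-7/4, 3/2], [-1, 1]].
Y = D⁻¹R = [[-7/4, 3/2], [-1, 1]] · [[26, -52], [31, -58]] = [[1, 4], [5, -6]].

Y = [[1, 4], [5, -6]]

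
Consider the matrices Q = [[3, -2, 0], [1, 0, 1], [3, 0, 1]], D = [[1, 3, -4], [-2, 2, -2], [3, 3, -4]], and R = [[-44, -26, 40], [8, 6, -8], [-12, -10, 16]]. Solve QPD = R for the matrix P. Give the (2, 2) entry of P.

P = Q⁻¹RD⁻¹ (apply Q⁻¹ on the left and D⁻¹ on the right).
Q has determinant -4; Q⁻¹ = [[0, -1/2, 1/2], [-1/2, -3/4, 3/4], [0, 3/2, -1/2]].
D has determinant 4; D⁻¹ = [[-1/2, 0, 1/2], [-7/2, 2, 5/2], [-3, 3/2, 2]].
Q⁻¹R = [[-10, -8, 12], [7, 1, -2], [18, 14, -20]].
P = (Q⁻¹R)D⁻¹ = [[-3, 2, -1], [-1, -1, 2], [2, -2, 4]].

-1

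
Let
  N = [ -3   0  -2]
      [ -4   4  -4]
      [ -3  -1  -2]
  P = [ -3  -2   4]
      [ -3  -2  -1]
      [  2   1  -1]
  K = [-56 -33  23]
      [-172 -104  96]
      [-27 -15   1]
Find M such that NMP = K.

Isolating M: multiply by N⁻¹ from the left and P⁻¹ from the right, so M = N⁻¹KP⁻¹.
N has determinant 4; N⁻¹ = [[-3, 1/2, 2], [1, 0, -1], [4, -3/4, -3]].
P has determinant 5; P⁻¹ = [[3/5, 2/5, 2], [-1, -1, -3], [1/5, -1/5, 0]].
N⁻¹K = [[28, 17, -19], [-29, -18, 22], [-14, -9, 17]].
M = (N⁻¹K)P⁻¹ = [[-4, -2, 5], [5, 2, -4], [4, 0, -1]].

M = [[-4, -2, 5], [5, 2, -4], [4, 0, -1]]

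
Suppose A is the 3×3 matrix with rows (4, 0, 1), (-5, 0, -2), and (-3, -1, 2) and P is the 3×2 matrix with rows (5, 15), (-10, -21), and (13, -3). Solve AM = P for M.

Left-multiplying both sides by A⁻¹ gives M = A⁻¹P.
det A = -3, so A⁻¹ = [[2/3, 1/3, 0], [-16/3, -11/3, -1], [-5/3, -4/3, 0]].
M = A⁻¹P = [[2/3, 1/3, 0], [-16/3, -11/3, -1], [-5/3, -4/3, 0]] · [[5, 15], [-10, -21], [13, -3]] = [[0, 3], [-3, 0], [5, 3]].

M = [[0, 3], [-3, 0], [5, 3]]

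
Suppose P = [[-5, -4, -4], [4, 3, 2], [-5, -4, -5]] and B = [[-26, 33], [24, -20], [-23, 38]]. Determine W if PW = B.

W = [[6, -1], [2, -2], [-3, -5]]

Left-multiplying both sides by P⁻¹ gives W = P⁻¹B.
det P = -1, so P⁻¹ = [[7, 4, -4], [-10, -5, 6], [1, 0, -1]].
W = P⁻¹B = [[7, 4, -4], [-10, -5, 6], [1, 0, -1]] · [[-26, 33], [24, -20], [-23, 38]] = [[6, -1], [2, -2], [-3, -5]].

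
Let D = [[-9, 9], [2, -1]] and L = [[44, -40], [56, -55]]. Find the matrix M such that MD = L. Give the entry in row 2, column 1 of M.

-6

Since D sits to the right of M, M = LD⁻¹.
D has determinant -9; D⁻¹ = [[1/9, 1], [2/9, 1]].
M = LD⁻¹ = [[44, -40], [56, -55]] · [[1/9, 1], [2/9, 1]] = [[-4, 4], [-6, 1]].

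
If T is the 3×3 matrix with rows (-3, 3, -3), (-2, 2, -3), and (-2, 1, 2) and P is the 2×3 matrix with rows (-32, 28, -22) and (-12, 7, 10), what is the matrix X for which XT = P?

X = [[4, 6, 4], [2, -2, 5]]

T is on the right of X, so right-multiply by T⁻¹: X = PT⁻¹.
det T = 3, so T⁻¹ = [[7/3, -3, -1], [10/3, -4, -1], [2/3, -1, 0]].
X = PT⁻¹ = [[-32, 28, -22], [-12, 7, 10]] · [[7/3, -3, -1], [10/3, -4, -1], [2/3, -1, 0]] = [[4, 6, 4], [2, -2, 5]].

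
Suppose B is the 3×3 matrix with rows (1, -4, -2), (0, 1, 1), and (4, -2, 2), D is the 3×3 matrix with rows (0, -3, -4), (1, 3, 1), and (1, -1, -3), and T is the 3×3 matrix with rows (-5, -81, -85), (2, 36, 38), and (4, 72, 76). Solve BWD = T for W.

Left-multiply by B⁻¹ and right-multiply by D⁻¹: W = B⁻¹TD⁻¹.
B has determinant -4; B⁻¹ = [[-1, -3, 1/2], [-1, -5/2, 1/4], [1, 7/2, -1/4]].
det D = 4; the adjugate gives D⁻¹ = [[-2, -5/4, 9/4], [1, 1, -1], [-1, -3/4, 3/4]].
B⁻¹T = [[1, 9, 9], [1, 9, 9], [1, 27, 29]].
W = (B⁻¹T)D⁻¹ = [[-2, 1, 0], [-2, 1, 0], [-4, 4, -3]].

W = [[-2, 1, 0], [-2, 1, 0], [-4, 4, -3]]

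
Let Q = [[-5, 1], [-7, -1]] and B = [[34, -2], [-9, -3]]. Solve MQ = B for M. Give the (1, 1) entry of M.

Right-multiplying both sides by Q⁻¹ gives M = BQ⁻¹.
det Q = 12, so Q⁻¹ = [[-1/12, -1/12], [7/12, -5/12]].
M = BQ⁻¹ = [[34, -2], [-9, -3]] · [[-1/12, -1/12], [7/12, -5/12]] = [[-4, -2], [-1, 2]].

-4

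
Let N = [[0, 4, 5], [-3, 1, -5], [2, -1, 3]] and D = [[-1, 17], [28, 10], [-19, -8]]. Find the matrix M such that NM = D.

M = [[1, -4], [6, 3], [-5, 1]]

N is on the left of M, so left-multiply by N⁻¹: M = N⁻¹D.
det N = 1; the adjugate gives N⁻¹ = [[-2, -17, -25], [-1, -10, -15], [1, 8, 12]].
M = N⁻¹D = [[-2, -17, -25], [-1, -10, -15], [1, 8, 12]] · [[-1, 17], [28, 10], [-19, -8]] = [[1, -4], [6, 3], [-5, 1]].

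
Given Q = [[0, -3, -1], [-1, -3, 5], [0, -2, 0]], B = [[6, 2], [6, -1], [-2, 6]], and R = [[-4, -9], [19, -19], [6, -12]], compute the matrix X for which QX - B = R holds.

QX = R + B = [[2, -7], [25, -20], [4, -6]].
Since Q multiplies X on the left, X = Q⁻¹(R + B).
det Q = -2; the adjugate gives Q⁻¹ = [[-5, -1, 9], [0, 0, -1/2], [-1, 0, 3/2]].
X = Q⁻¹(R + B) = [[1, 1], [-2, 3], [4, -2]].

X = [[1, 1], [-2, 3], [4, -2]]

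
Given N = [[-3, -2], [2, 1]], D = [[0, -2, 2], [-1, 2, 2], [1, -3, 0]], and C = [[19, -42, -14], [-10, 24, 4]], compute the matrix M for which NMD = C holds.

M = [[0, -3, -4], [4, 4, -4]]

Isolating M: multiply by N⁻¹ from the left and D⁻¹ from the right, so M = N⁻¹CD⁻¹.
det N = 1, so N⁻¹ = [[1, 2], [-2, -3]].
det D = -2, so D⁻¹ = [[-3, 3, 4], [-1, 1, 1], [-1/2, 1, 1]].
N⁻¹C = [[-1, 6, -6], [-8, 12, 16]].
M = (N⁻¹C)D⁻¹ = [[0, -3, -4], [4, 4, -4]].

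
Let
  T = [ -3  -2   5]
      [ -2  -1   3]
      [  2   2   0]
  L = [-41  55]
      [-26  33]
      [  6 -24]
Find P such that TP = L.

P = [[5, -6], [-2, -6], [-6, 5]]

T is on the left of P, so left-multiply by T⁻¹: P = T⁻¹L.
T has determinant -4; T⁻¹ = [[3/2, -5/2, 1/4], [-3/2, 5/2, 1/4], [1/2, -1/2, 1/4]].
P = T⁻¹L = [[3/2, -5/2, 1/4], [-3/2, 5/2, 1/4], [1/2, -1/2, 1/4]] · [[-41, 55], [-26, 33], [6, -24]] = [[5, -6], [-2, -6], [-6, 5]].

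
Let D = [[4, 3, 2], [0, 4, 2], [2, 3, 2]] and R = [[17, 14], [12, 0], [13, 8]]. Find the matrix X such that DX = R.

D is on the left of X, so left-multiply by D⁻¹: X = D⁻¹R.
det D = 4; the adjugate gives D⁻¹ = [[1/2, 0, -1/2], [1, 1, -2], [-2, -3/2, 4]].
X = D⁻¹R = [[1/2, 0, -1/2], [1, 1, -2], [-2, -3/2, 4]] · [[17, 14], [12, 0], [13, 8]] = [[2, 3], [3, -2], [0, 4]].

X = [[2, 3], [3, -2], [0, 4]]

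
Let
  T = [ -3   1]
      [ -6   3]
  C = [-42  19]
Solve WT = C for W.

W = [[4, 5]]

Right-multiplying both sides by T⁻¹ gives W = CT⁻¹.
T has determinant -3; T⁻¹ = [[-1, 1/3], [-2, 1]].
W = CT⁻¹ = [[-42, 19]] · [[-1, 1/3], [-2, 1]] = [[4, 5]].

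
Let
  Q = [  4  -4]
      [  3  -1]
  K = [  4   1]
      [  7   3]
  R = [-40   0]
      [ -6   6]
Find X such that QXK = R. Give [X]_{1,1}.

Isolating X: multiply by Q⁻¹ from the left and K⁻¹ from the right, so X = Q⁻¹RK⁻¹.
det Q = 8, so Q⁻¹ = [[-1/8, 1/2], [-3/8, 1/2]].
det K = 5; the adjugate gives K⁻¹ = [[3/5, -1/5], [-7/5, 4/5]].
Q⁻¹R = [[2, 3], [12, 3]].
X = (Q⁻¹R)K⁻¹ = [[-3, 2], [3, 0]].

-3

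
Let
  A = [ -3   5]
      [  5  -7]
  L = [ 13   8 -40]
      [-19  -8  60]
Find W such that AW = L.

W = [[-1, 4, 5], [2, 4, -5]]

A is on the left of W, so left-multiply by A⁻¹: W = A⁻¹L.
det A = -4, so A⁻¹ = [[7/4, 5/4], [5/4, 3/4]].
W = A⁻¹L = [[7/4, 5/4], [5/4, 3/4]] · [[13, 8, -40], [-19, -8, 60]] = [[-1, 4, 5], [2, 4, -5]].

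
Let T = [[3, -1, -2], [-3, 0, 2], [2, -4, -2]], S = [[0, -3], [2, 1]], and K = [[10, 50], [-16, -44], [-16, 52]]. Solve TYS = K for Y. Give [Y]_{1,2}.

Isolating Y: multiply by T⁻¹ from the left and S⁻¹ from the right, so Y = T⁻¹KS⁻¹.
det T = 2, so T⁻¹ = [[4, 3, -1], [-1, -1, 0], [6, 5, -3/2]].
det S = 6; the adjugate gives S⁻¹ = [[1/6, 1/2], [-1/3, 0]].
T⁻¹K = [[8, 16], [6, -6], [4, 2]].
Y = (T⁻¹K)S⁻¹ = [[-4, 4], [3, 3], [0, 2]].

4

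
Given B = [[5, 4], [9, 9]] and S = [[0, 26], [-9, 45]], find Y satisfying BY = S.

Y = [[4, 6], [-5, -1]]

Left-multiplying both sides by B⁻¹ gives Y = B⁻¹S.
det B = 9, so B⁻¹ = [[1, -4/9], [-1, 5/9]].
Y = B⁻¹S = [[1, -4/9], [-1, 5/9]] · [[0, 26], [-9, 45]] = [[4, 6], [-5, -1]].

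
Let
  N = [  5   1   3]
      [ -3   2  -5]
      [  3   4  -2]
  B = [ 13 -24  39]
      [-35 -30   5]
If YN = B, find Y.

Y = [[2, -5, -4], [-4, -1, -6]]

Since N sits to the right of Y, Y = BN⁻¹.
det N = 5, so N⁻¹ = [[16/5, 14/5, -11/5], [-21/5, -19/5, 16/5], [-18/5, -17/5, 13/5]].
Y = BN⁻¹ = [[13, -24, 39], [-35, -30, 5]] · [[16/5, 14/5, -11/5], [-21/5, -19/5, 16/5], [-18/5, -17/5, 13/5]] = [[2, -5, -4], [-4, -1, -6]].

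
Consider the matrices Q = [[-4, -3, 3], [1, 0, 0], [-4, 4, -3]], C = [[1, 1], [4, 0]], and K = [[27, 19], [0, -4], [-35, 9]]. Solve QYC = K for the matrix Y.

Isolating Y: multiply by Q⁻¹ from the left and C⁻¹ from the right, so Y = Q⁻¹KC⁻¹.
det Q = 3, so Q⁻¹ = [[0, 1, 0], [1, 8, 1], [4/3, 28/3, 1]].
det C = -4; the adjugate gives C⁻¹ = [[0, 1/4], [1, -1/4]].
Q⁻¹K = [[0, -4], [-8, -4], [1, -3]].
Y = (Q⁻¹K)C⁻¹ = [[-4, 1], [-4, -1], [-3, 1]].

Y = [[-4, 1], [-4, -1], [-3, 1]]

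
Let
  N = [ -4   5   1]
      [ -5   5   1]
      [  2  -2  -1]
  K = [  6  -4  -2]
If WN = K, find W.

N is on the right of W, so right-multiply by N⁻¹: W = KN⁻¹.
det N = -3, so N⁻¹ = [[1, -1, 0], [1, -2/3, 1/3], [0, -2/3, -5/3]].
W = KN⁻¹ = [[6, -4, -2]] · [[1, -1, 0], [1, -2/3, 1/3], [0, -2/3, -5/3]] = [[2, -2, 2]].

W = [[2, -2, 2]]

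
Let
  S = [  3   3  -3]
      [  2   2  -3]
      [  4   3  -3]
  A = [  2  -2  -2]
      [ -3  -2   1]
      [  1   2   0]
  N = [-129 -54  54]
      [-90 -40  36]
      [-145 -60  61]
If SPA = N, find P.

P = [[-1, 5, 1], [-3, 5, -2], [-2, -4, -4]]

Left-multiply by S⁻¹ and right-multiply by A⁻¹: P = S⁻¹NA⁻¹.
det S = -3, so S⁻¹ = [[-1, 0, 1], [2, -1, -1], [2/3, -1, 0]].
det A = 2; the adjugate gives A⁻¹ = [[-1, -2, -3], [1/2, 1, 2], [-2, -3, -5]].
S⁻¹N = [[-16, -6, 7], [-23, -8, 11], [4, 4, 0]].
P = (S⁻¹N)A⁻¹ = [[-1, 5, 1], [-3, 5, -2], [-2, -4, -4]].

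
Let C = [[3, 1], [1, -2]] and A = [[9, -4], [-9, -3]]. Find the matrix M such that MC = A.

M = [[2, 3], [-3, 0]]

Since C sits to the right of M, M = AC⁻¹.
C has determinant -7; C⁻¹ = [[2/7, 1/7], [1/7, -3/7]].
M = AC⁻¹ = [[9, -4], [-9, -3]] · [[2/7, 1/7], [1/7, -3/7]] = [[2, 3], [-3, 0]].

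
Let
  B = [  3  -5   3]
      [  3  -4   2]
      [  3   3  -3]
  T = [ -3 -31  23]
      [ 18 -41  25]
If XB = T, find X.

Right-multiplying both sides by B⁻¹ gives X = TB⁻¹.
B has determinant 6; B⁻¹ = [[1, -1, 1/3], [5/2, -3, 1/2], [7/2, -4, 1/2]].
X = TB⁻¹ = [[-3, -31, 23], [18, -41, 25]] · [[1, -1, 1/3], [5/2, -3, 1/2], [7/2, -4, 1/2]] = [[0, 4, -5], [3, 5, -2]].

X = [[0, 4, -5], [3, 5, -2]]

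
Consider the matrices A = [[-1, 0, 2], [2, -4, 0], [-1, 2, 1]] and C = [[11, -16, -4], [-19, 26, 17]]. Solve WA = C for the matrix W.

A is on the right of W, so right-multiply by A⁻¹: W = CA⁻¹.
det A = 4, so A⁻¹ = [[-1, 1, 2], [-1/2, 1/4, 1], [0, 1/2, 1]].
W = CA⁻¹ = [[11, -16, -4], [-19, 26, 17]] · [[-1, 1, 2], [-1/2, 1/4, 1], [0, 1/2, 1]] = [[-3, 5, 2], [6, -4, 5]].

W = [[-3, 5, 2], [6, -4, 5]]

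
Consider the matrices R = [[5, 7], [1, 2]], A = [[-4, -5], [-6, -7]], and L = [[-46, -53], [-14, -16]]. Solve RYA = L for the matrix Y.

Y = [[1, -1], [-1, 2]]

Left-multiply by R⁻¹ and right-multiply by A⁻¹: Y = R⁻¹LA⁻¹.
det R = 3, so R⁻¹ = [[2/3, -7/3], [-1/3, 5/3]].
det A = -2, so A⁻¹ = [[7/2, -5/2], [-3, 2]].
R⁻¹L = [[2, 2], [-8, -9]].
Y = (R⁻¹L)A⁻¹ = [[1, -1], [-1, 2]].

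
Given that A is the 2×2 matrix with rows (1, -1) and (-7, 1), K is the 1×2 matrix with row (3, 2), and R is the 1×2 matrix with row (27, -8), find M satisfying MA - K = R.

MA = R + K = [[30, -6]].
Right-multiplying both sides by A⁻¹ gives M = (R + K)A⁻¹.
det A = -6; the adjugate gives A⁻¹ = [[-1/6, -1/6], [-7/6, -1/6]].
M = (R + K)A⁻¹ = [[2, -4]].

M = [[2, -4]]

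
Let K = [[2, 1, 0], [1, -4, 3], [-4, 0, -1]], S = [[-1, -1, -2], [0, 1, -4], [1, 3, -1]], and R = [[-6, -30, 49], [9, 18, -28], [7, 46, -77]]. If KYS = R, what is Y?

Y = [[-1, -4, -3], [1, -2, -1], [-2, 3, -1]]

Left-multiply by K⁻¹ and right-multiply by S⁻¹: Y = K⁻¹RS⁻¹.
K has determinant -3; K⁻¹ = [[-4/3, -1/3, -1], [11/3, 2/3, 2], [16/3, 4/3, 3]].
S has determinant -5; S⁻¹ = [[-11/5, 7/5, -6/5], [4/5, -3/5, 4/5], [1/5, -2/5, 1/5]].
K⁻¹R = [[-2, -12, 21], [-2, -6, 7], [1, 2, -7]].
Y = (K⁻¹R)S⁻¹ = [[-1, -4, -3], [1, -2, -1], [-2, 3, -1]].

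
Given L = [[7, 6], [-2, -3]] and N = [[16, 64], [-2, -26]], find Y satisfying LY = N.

L is on the left of Y, so left-multiply by L⁻¹: Y = L⁻¹N.
L has determinant -9; L⁻¹ = [[1/3, 2/3], [-2/9, -7/9]].
Y = L⁻¹N = [[1/3, 2/3], [-2/9, -7/9]] · [[16, 64], [-2, -26]] = [[4, 4], [-2, 6]].

Y = [[4, 4], [-2, 6]]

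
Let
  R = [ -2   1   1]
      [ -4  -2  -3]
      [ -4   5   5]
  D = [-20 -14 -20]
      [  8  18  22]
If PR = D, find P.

P = [[-2, 6, 0], [0, -4, 2]]

R is on the right of P, so right-multiply by R⁻¹: P = DR⁻¹.
R has determinant -6; R⁻¹ = [[-5/6, 0, 1/6], [-16/3, 1, 5/3], [14/3, -1, -4/3]].
P = DR⁻¹ = [[-20, -14, -20], [8, 18, 22]] · [[-5/6, 0, 1/6], [-16/3, 1, 5/3], [14/3, -1, -4/3]] = [[-2, 6, 0], [0, -4, 2]].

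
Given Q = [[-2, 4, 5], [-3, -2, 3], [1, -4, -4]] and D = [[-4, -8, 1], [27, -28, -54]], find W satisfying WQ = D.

W = [[-1, 2, 0], [-6, -4, 3]]

Right-multiplying both sides by Q⁻¹ gives W = DQ⁻¹.
Q has determinant -6; Q⁻¹ = [[-10/3, 2/3, -11/3], [3/2, -1/2, 3/2], [-7/3, 2/3, -8/3]].
W = DQ⁻¹ = [[-4, -8, 1], [27, -28, -54]] · [[-10/3, 2/3, -11/3], [3/2, -1/2, 3/2], [-7/3, 2/3, -8/3]] = [[-1, 2, 0], [-6, -4, 3]].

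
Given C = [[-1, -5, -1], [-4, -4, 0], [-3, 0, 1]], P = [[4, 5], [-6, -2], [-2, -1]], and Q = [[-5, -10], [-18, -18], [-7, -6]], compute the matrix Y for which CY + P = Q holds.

CY = Q − P = [[-9, -15], [-12, -16], [-5, -5]].
Since C multiplies Y on the left, Y = C⁻¹(Q − P).
C has determinant -4; C⁻¹ = [[1, -5/4, 1], [-1, 1, -1], [3, -15/4, 4]].
Y = C⁻¹(Q − P) = [[1, 0], [2, 4], [-2, -5]].

Y = [[1, 0], [2, 4], [-2, -5]]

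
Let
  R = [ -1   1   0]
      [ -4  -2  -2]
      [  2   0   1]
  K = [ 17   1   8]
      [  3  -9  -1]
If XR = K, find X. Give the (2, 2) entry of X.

2

R is on the right of X, so right-multiply by R⁻¹: X = KR⁻¹.
R has determinant 2; R⁻¹ = [[-1, -1/2, -1], [0, -1/2, -1], [2, 1, 3]].
X = KR⁻¹ = [[17, 1, 8], [3, -9, -1]] · [[-1, -1/2, -1], [0, -1/2, -1], [2, 1, 3]] = [[-1, -1, 6], [-5, 2, 3]].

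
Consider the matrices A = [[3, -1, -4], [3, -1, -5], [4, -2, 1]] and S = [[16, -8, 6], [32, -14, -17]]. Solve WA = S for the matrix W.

W = [[2, -2, 4], [-2, 6, 5]]

A is on the right of W, so right-multiply by A⁻¹: W = SA⁻¹.
A has determinant -2; A⁻¹ = [[11/2, -9/2, -1/2], [23/2, -19/2, -3/2], [1, -1, 0]].
W = SA⁻¹ = [[16, -8, 6], [32, -14, -17]] · [[11/2, -9/2, -1/2], [23/2, -19/2, -3/2], [1, -1, 0]] = [[2, -2, 4], [-2, 6, 5]].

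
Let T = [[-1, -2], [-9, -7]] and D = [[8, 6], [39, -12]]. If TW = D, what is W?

T is on the left of W, so left-multiply by T⁻¹: W = T⁻¹D.
T has determinant -11; T⁻¹ = [[7/11, -2/11], [-9/11, 1/11]].
W = T⁻¹D = [[7/11, -2/11], [-9/11, 1/11]] · [[8, 6], [39, -12]] = [[-2, 6], [-3, -6]].

W = [[-2, 6], [-3, -6]]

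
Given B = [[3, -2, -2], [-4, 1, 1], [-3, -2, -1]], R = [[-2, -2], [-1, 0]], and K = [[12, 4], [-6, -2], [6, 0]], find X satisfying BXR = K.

X = B⁻¹KR⁻¹ (apply B⁻¹ on the left and R⁻¹ on the right).
det B = -5, so B⁻¹ = [[-1/5, -2/5, 0], [7/5, 9/5, -1], [-11/5, -12/5, 1]].
R has determinant -2; R⁻¹ = [[0, -1], [-1/2, 1]].
B⁻¹K = [[0, 0], [0, 2], [-6, -4]].
X = (B⁻¹K)R⁻¹ = [[0, 0], [-1, 2], [2, 2]].

X = [[0, 0], [-1, 2], [2, 2]]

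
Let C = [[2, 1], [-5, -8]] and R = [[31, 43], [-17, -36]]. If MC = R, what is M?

Right-multiplying both sides by C⁻¹ gives M = RC⁻¹.
det C = -11, so C⁻¹ = [[8/11, 1/11], [-5/11, -2/11]].
M = RC⁻¹ = [[31, 43], [-17, -36]] · [[8/11, 1/11], [-5/11, -2/11]] = [[3, -5], [4, 5]].

M = [[3, -5], [4, 5]]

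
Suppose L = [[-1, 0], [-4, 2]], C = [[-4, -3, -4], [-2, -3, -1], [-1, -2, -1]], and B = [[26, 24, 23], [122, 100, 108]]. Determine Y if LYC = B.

Y = [[5, 3, 0], [-3, -1, 5]]

Y = L⁻¹BC⁻¹ (apply L⁻¹ on the left and C⁻¹ on the right).
det L = -2, so L⁻¹ = [[-1, 0], [-2, 1/2]].
C has determinant -5; C⁻¹ = [[-1/5, -1, 9/5], [1/5, 0, -4/5], [-1/5, 1, -6/5]].
L⁻¹B = [[-26, -24, -23], [9, 2, 8]].
Y = (L⁻¹B)C⁻¹ = [[5, 3, 0], [-3, -1, 5]].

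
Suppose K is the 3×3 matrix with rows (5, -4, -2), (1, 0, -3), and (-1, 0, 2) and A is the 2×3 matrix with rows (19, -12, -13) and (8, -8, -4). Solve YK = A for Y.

Y = [[3, -1, -5], [2, 4, 6]]

Since K sits to the right of Y, Y = AK⁻¹.
K has determinant -4; K⁻¹ = [[0, -2, -3], [-1/4, -2, -13/4], [0, -1, -1]].
Y = AK⁻¹ = [[19, -12, -13], [8, -8, -4]] · [[0, -2, -3], [-1/4, -2, -13/4], [0, -1, -1]] = [[3, -1, -5], [2, 4, 6]].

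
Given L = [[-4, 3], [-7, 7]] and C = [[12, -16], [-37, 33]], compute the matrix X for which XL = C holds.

X = [[4, -4], [4, 3]]

Since L sits to the right of X, X = CL⁻¹.
L has determinant -7; L⁻¹ = [[-1, 3/7], [-1, 4/7]].
X = CL⁻¹ = [[12, -16], [-37, 33]] · [[-1, 3/7], [-1, 4/7]] = [[4, -4], [4, 3]].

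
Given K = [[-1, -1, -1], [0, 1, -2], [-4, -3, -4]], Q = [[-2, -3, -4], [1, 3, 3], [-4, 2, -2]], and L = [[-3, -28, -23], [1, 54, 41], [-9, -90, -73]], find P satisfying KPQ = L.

P = [[-1, 5, 2], [-5, 1, 2], [3, -1, -2]]

P = K⁻¹LQ⁻¹ (apply K⁻¹ on the left and Q⁻¹ on the right).
det K = -2; the adjugate gives K⁻¹ = [[5, 1/2, -3/2], [-4, 0, 1], [-2, -1/2, 1/2]].
det Q = -2, so Q⁻¹ = [[6, 7, -3/2], [5, 6, -1], [-7, -8, 3/2]].
K⁻¹L = [[-1, 22, 15], [3, 22, 19], [1, -16, -11]].
P = (K⁻¹L)Q⁻¹ = [[-1, 5, 2], [-5, 1, 2], [3, -1, -2]].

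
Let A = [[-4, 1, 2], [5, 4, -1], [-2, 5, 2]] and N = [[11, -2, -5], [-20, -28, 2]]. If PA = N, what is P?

P = [[-1, 1, -1], [5, -2, -5]]

Since A sits to the right of P, P = NA⁻¹.
det A = 6; the adjugate gives A⁻¹ = [[13/6, 4/3, -3/2], [-4/3, -2/3, 1], [11/2, 3, -7/2]].
P = NA⁻¹ = [[11, -2, -5], [-20, -28, 2]] · [[13/6, 4/3, -3/2], [-4/3, -2/3, 1], [11/2, 3, -7/2]] = [[-1, 1, -1], [5, -2, -5]].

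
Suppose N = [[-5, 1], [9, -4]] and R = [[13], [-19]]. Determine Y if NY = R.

Left-multiplying both sides by N⁻¹ gives Y = N⁻¹R.
det N = 11, so N⁻¹ = [[-4/11, -1/11], [-9/11, -5/11]].
Y = N⁻¹R = [[-4/11, -1/11], [-9/11, -5/11]] · [[13], [-19]] = [[-3], [-2]].

Y = [[-3], [-2]]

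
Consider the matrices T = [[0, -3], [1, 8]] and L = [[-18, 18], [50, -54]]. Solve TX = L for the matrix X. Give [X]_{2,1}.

Since T multiplies X on the left, X = T⁻¹L.
T has determinant 3; T⁻¹ = [[8/3, 1], [-1/3, 0]].
X = T⁻¹L = [[8/3, 1], [-1/3, 0]] · [[-18, 18], [50, -54]] = [[2, -6], [6, -6]].

6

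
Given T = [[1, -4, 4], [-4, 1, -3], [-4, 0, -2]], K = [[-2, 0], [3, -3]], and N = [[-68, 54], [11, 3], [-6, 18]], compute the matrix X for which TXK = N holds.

Left-multiply by T⁻¹ and right-multiply by K⁻¹: X = T⁻¹NK⁻¹.
det T = -2, so T⁻¹ = [[1, 4, -4], [-2, -7, 13/2], [-2, -8, 15/2]].
det K = 6; the adjugate gives K⁻¹ = [[-1/2, 0], [-1/2, -1/3]].
T⁻¹N = [[0, -6], [20, -12], [3, 3]].
X = (T⁻¹N)K⁻¹ = [[3, 2], [-4, 4], [-3, -1]].

X = [[3, 2], [-4, 4], [-3, -1]]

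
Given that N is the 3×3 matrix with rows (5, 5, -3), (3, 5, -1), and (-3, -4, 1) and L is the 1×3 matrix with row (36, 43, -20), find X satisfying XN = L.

N is on the right of X, so right-multiply by N⁻¹: X = LN⁻¹.
N has determinant -4; N⁻¹ = [[-1/4, -7/4, -5/2], [0, 1, 1], [-3/4, -5/4, -5/2]].
X = LN⁻¹ = [[36, 43, -20]] · [[-1/4, -7/4, -5/2], [0, 1, 1], [-3/4, -5/4, -5/2]] = [[6, 5, 3]].

X = [[6, 5, 3]]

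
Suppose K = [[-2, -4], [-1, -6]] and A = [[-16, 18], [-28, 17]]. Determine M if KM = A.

Since K multiplies M on the left, M = K⁻¹A.
det K = 8; the adjugate gives K⁻¹ = [[-3/4, 1/2], [1/8, -1/4]].
M = K⁻¹A = [[-3/4, 1/2], [1/8, -1/4]] · [[-16, 18], [-28, 17]] = [[-2, -5], [5, -2]].

M = [[-2, -5], [5, -2]]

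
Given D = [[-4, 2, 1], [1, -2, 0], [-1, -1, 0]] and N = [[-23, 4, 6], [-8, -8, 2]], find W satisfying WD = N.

Right-multiplying both sides by D⁻¹ gives W = ND⁻¹.
det D = -3; the adjugate gives D⁻¹ = [[0, 1/3, -2/3], [0, -1/3, -1/3], [1, 2, -2]].
W = ND⁻¹ = [[-23, 4, 6], [-8, -8, 2]] · [[0, 1/3, -2/3], [0, -1/3, -1/3], [1, 2, -2]] = [[6, 3, 2], [2, 4, 4]].

W = [[6, 3, 2], [2, 4, 4]]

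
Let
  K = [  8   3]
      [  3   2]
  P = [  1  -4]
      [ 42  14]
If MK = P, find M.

M = [[2, -5], [6, -2]]

Right-multiplying both sides by K⁻¹ gives M = PK⁻¹.
K has determinant 7; K⁻¹ = [[2/7, -3/7], [-3/7, 8/7]].
M = PK⁻¹ = [[1, -4], [42, 14]] · [[2/7, -3/7], [-3/7, 8/7]] = [[2, -5], [6, -2]].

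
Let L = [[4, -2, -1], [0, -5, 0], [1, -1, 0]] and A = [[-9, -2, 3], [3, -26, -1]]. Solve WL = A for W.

W = [[-3, 1, 3], [1, 5, -1]]

L is on the right of W, so right-multiply by L⁻¹: W = AL⁻¹.
det L = -5, so L⁻¹ = [[0, -1/5, 1], [0, -1/5, 0], [-1, -2/5, 4]].
W = AL⁻¹ = [[-9, -2, 3], [3, -26, -1]] · [[0, -1/5, 1], [0, -1/5, 0], [-1, -2/5, 4]] = [[-3, 1, 3], [1, 5, -1]].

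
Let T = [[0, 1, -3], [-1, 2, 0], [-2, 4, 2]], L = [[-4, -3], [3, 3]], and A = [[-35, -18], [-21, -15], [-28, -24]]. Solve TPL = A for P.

P = [[4, 3], [5, 2], [-4, -3]]

P = T⁻¹AL⁻¹ (apply T⁻¹ on the left and L⁻¹ on the right).
det T = 2, so T⁻¹ = [[2, -7, 3], [1, -3, 3/2], [0, -1, 1/2]].
det L = -3, so L⁻¹ = [[-1, -1], [1, 4/3]].
T⁻¹A = [[-7, -3], [-14, -9], [7, 3]].
P = (T⁻¹A)L⁻¹ = [[4, 3], [5, 2], [-4, -3]].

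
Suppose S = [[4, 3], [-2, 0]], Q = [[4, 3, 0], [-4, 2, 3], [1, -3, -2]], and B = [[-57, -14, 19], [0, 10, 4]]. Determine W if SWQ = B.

W = S⁻¹BQ⁻¹ (apply S⁻¹ on the left and Q⁻¹ on the right).
S has determinant 6; S⁻¹ = [[0, -1/2], [1/3, 2/3]].
det Q = 5; the adjugate gives Q⁻¹ = [[1, 6/5, 9/5], [-1, -8/5, -12/5], [2, 3, 4]].
S⁻¹B = [[0, -5, -2], [-19, 2, 9]].
W = (S⁻¹B)Q⁻¹ = [[1, 2, 4], [-3, 1, -3]].

W = [[1, 2, 4], [-3, 1, -3]]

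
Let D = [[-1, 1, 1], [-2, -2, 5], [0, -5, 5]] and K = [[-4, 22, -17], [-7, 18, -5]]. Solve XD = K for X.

D is on the right of X, so right-multiply by D⁻¹: X = KD⁻¹.
D has determinant 5; D⁻¹ = [[3, -2, 7/5], [2, -1, 3/5], [2, -1, 4/5]].
X = KD⁻¹ = [[-4, 22, -17], [-7, 18, -5]] · [[3, -2, 7/5], [2, -1, 3/5], [2, -1, 4/5]] = [[-2, 3, -6], [5, 1, -3]].

X = [[-2, 3, -6], [5, 1, -3]]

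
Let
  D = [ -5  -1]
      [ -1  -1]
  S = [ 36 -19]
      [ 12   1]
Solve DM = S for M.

M = [[-6, 5], [-6, -6]]

Since D multiplies M on the left, M = D⁻¹S.
det D = 4; the adjugate gives D⁻¹ = [[-1/4, 1/4], [1/4, -5/4]].
M = D⁻¹S = [[-1/4, 1/4], [1/4, -5/4]] · [[36, -19], [12, 1]] = [[-6, 5], [-6, -6]].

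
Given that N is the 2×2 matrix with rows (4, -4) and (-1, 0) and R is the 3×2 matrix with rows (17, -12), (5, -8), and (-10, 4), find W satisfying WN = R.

W = [[3, -5], [2, 3], [-1, 6]]

N is on the right of W, so right-multiply by N⁻¹: W = RN⁻¹.
det N = -4; the adjugate gives N⁻¹ = [[0, -1], [-1/4, -1]].
W = RN⁻¹ = [[17, -12], [5, -8], [-10, 4]] · [[0, -1], [-1/4, -1]] = [[3, -5], [2, 3], [-1, 6]].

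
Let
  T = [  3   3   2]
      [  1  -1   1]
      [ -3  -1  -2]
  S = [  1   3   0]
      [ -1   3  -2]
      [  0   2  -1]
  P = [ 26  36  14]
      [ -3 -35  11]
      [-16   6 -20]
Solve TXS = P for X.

Left-multiply by T⁻¹ and right-multiply by S⁻¹: X = T⁻¹PS⁻¹.
det T = -2; the adjugate gives T⁻¹ = [[-3/2, -2, -5/2], [1/2, 0, 1/2], [2, 3, 3]].
S has determinant -2; S⁻¹ = [[-1/2, -3/2, 3], [1/2, 1/2, -1], [1, 1, -3]].
T⁻¹P = [[7, 1, 7], [5, 21, -3], [-5, -15, 1]].
X = (T⁻¹P)S⁻¹ = [[4, -3, -1], [5, 0, 3], [-4, 1, -3]].

X = [[4, -3, -1], [5, 0, 3], [-4, 1, -3]]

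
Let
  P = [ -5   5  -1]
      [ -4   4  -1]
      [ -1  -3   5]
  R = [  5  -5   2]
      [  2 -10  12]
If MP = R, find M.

Since P sits to the right of M, M = RP⁻¹.
P has determinant 4; P⁻¹ = [[17/4, -11/2, -1/4], [21/4, -13/2, -1/4], [4, -5, 0]].
M = RP⁻¹ = [[5, -5, 2], [2, -10, 12]] · [[17/4, -11/2, -1/4], [21/4, -13/2, -1/4], [4, -5, 0]] = [[3, -5, 0], [4, -6, 2]].

M = [[3, -5, 0], [4, -6, 2]]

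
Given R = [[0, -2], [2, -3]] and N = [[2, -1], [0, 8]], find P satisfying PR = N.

P = [[-1, 1], [-4, 0]]

Right-multiplying both sides by R⁻¹ gives P = NR⁻¹.
det R = 4, so R⁻¹ = [[-3/4, 1/2], [-1/2, 0]].
P = NR⁻¹ = [[2, -1], [0, 8]] · [[-3/4, 1/2], [-1/2, 0]] = [[-1, 1], [-4, 0]].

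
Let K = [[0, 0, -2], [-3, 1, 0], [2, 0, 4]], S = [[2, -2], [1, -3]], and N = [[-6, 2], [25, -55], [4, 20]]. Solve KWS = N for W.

W = [[0, -4], [5, 3], [2, -1]]

Isolating W: multiply by K⁻¹ from the left and S⁻¹ from the right, so W = K⁻¹NS⁻¹.
det K = 4; the adjugate gives K⁻¹ = [[1, 0, 1/2], [3, 1, 3/2], [-1/2, 0, 0]].
S has determinant -4; S⁻¹ = [[3/4, -1/2], [1/4, -1/2]].
K⁻¹N = [[-4, 12], [13, -19], [3, -1]].
W = (K⁻¹N)S⁻¹ = [[0, -4], [5, 3], [2, -1]].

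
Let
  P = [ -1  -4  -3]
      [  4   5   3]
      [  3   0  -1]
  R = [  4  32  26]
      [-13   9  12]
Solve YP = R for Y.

Y = [[-3, 4, -5], [-1, 1, -6]]

Right-multiplying both sides by P⁻¹ gives Y = RP⁻¹.
det P = -2, so P⁻¹ = [[5/2, 2, -3/2], [-13/2, -5, 9/2], [15/2, 6, -11/2]].
Y = RP⁻¹ = [[4, 32, 26], [-13, 9, 12]] · [[5/2, 2, -3/2], [-13/2, -5, 9/2], [15/2, 6, -11/2]] = [[-3, 4, -5], [-1, 1, -6]].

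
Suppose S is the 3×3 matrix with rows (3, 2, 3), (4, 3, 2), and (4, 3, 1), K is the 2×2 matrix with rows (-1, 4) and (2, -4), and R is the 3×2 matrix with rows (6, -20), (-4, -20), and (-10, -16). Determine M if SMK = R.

M = [[-4, -4], [-2, -1], [4, 5]]

Isolating M: multiply by S⁻¹ from the left and K⁻¹ from the right, so M = S⁻¹RK⁻¹.
det S = -1; the adjugate gives S⁻¹ = [[3, -7, 5], [-4, 9, -6], [0, 1, -1]].
det K = -4, so K⁻¹ = [[1, 1], [1/2, 1/4]].
S⁻¹R = [[-4, 0], [0, -4], [6, -4]].
M = (S⁻¹R)K⁻¹ = [[-4, -4], [-2, -1], [4, 5]].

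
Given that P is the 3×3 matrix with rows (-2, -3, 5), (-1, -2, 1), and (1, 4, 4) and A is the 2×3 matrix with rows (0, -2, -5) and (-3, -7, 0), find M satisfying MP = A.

M = [[0, -1, -1], [-1, 5, 0]]

P is on the right of M, so right-multiply by P⁻¹: M = AP⁻¹.
det P = -1; the adjugate gives P⁻¹ = [[12, -32, -7], [-5, 13, 3], [2, -5, -1]].
M = AP⁻¹ = [[0, -2, -5], [-3, -7, 0]] · [[12, -32, -7], [-5, 13, 3], [2, -5, -1]] = [[0, -1, -1], [-1, 5, 0]].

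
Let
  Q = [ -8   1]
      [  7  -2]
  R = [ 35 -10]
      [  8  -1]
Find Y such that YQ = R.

Right-multiplying both sides by Q⁻¹ gives Y = RQ⁻¹.
det Q = 9; the adjugate gives Q⁻¹ = [[-2/9, -1/9], [-7/9, -8/9]].
Y = RQ⁻¹ = [[35, -10], [8, -1]] · [[-2/9, -1/9], [-7/9, -8/9]] = [[0, 5], [-1, 0]].

Y = [[0, 5], [-1, 0]]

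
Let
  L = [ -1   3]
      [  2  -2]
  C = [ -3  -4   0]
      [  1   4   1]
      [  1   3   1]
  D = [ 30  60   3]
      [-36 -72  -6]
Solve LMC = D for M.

Left-multiply by L⁻¹ and right-multiply by C⁻¹: M = L⁻¹DC⁻¹.
L has determinant -4; L⁻¹ = [[1/2, 3/4], [1/2, 1/4]].
det C = -3; the adjugate gives C⁻¹ = [[-1/3, -4/3, 4/3], [0, 1, -1], [1/3, -5/3, 8/3]].
L⁻¹D = [[-12, -24, -3], [6, 12, 0]].
M = (L⁻¹D)C⁻¹ = [[3, -3, 0], [-2, 4, -4]].

M = [[3, -3, 0], [-2, 4, -4]]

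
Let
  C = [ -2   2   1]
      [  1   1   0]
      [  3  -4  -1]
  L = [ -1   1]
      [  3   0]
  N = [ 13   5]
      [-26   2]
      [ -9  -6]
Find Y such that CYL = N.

Y = C⁻¹NL⁻¹ (apply C⁻¹ on the left and L⁻¹ on the right).
det C = -3, so C⁻¹ = [[1/3, 2/3, 1/3], [-1/3, 1/3, -1/3], [7/3, 2/3, 4/3]].
det L = -3; the adjugate gives L⁻¹ = [[0, 1/3], [1, 1/3]].
C⁻¹N = [[-16, 1], [-10, 1], [1, 5]].
Y = (C⁻¹N)L⁻¹ = [[1, -5], [1, -3], [5, 2]].

Y = [[1, -5], [1, -3], [5, 2]]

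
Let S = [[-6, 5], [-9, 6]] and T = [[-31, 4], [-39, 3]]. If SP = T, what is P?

S is on the left of P, so left-multiply by S⁻¹: P = S⁻¹T.
det S = 9, so S⁻¹ = [[2/3, -5/9], [1, -2/3]].
P = S⁻¹T = [[2/3, -5/9], [1, -2/3]] · [[-31, 4], [-39, 3]] = [[1, 1], [-5, 2]].

P = [[1, 1], [-5, 2]]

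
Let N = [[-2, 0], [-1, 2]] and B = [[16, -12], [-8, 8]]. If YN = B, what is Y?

Y = [[-5, -6], [2, 4]]

Since N sits to the right of Y, Y = BN⁻¹.
det N = -4; the adjugate gives N⁻¹ = [[-1/2, 0], [-1/4, 1/2]].
Y = BN⁻¹ = [[16, -12], [-8, 8]] · [[-1/2, 0], [-1/4, 1/2]] = [[-5, -6], [2, 4]].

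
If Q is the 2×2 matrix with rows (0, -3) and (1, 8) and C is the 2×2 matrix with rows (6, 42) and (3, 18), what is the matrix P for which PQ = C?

Right-multiplying both sides by Q⁻¹ gives P = CQ⁻¹.
det Q = 3; the adjugate gives Q⁻¹ = [[8/3, 1], [-1/3, 0]].
P = CQ⁻¹ = [[6, 42], [3, 18]] · [[8/3, 1], [-1/3, 0]] = [[2, 6], [2, 3]].

P = [[2, 6], [2, 3]]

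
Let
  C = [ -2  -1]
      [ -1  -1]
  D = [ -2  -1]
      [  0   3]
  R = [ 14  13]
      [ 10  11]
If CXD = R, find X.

X = [[2, 0], [3, -2]]

X = C⁻¹RD⁻¹ (apply C⁻¹ on the left and D⁻¹ on the right).
det C = 1; the adjugate gives C⁻¹ = [[-1, 1], [1, -2]].
det D = -6, so D⁻¹ = [[-1/2, -1/6], [0, 1/3]].
C⁻¹R = [[-4, -2], [-6, -9]].
X = (C⁻¹R)D⁻¹ = [[2, 0], [3, -2]].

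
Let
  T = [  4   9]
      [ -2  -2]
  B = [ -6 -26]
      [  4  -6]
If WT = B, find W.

W = [[-4, -5], [-2, -6]]

Right-multiplying both sides by T⁻¹ gives W = BT⁻¹.
det T = 10; the adjugate gives T⁻¹ = [[-1/5, -9/10], [1/5, 2/5]].
W = BT⁻¹ = [[-6, -26], [4, -6]] · [[-1/5, -9/10], [1/5, 2/5]] = [[-4, -5], [-2, -6]].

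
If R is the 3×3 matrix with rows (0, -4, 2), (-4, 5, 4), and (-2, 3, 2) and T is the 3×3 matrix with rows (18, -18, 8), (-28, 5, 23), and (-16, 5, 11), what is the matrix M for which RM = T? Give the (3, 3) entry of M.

2

R is on the left of M, so left-multiply by R⁻¹: M = R⁻¹T.
R has determinant -4; R⁻¹ = [[1/2, -7/2, 13/2], [0, -1, 2], [1/2, -2, 4]].
M = R⁻¹T = [[1/2, -7/2, 13/2], [0, -1, 2], [1/2, -2, 4]] · [[18, -18, 8], [-28, 5, 23], [-16, 5, 11]] = [[3, 6, -5], [-4, 5, -1], [1, 1, 2]].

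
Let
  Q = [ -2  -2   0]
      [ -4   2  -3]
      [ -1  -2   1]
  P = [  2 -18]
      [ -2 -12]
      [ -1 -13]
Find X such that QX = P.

X = [[3, 5], [-4, 4], [-6, 0]]

Left-multiplying both sides by Q⁻¹ gives X = Q⁻¹P.
det Q = -6; the adjugate gives Q⁻¹ = [[2/3, -1/3, -1], [-7/6, 1/3, 1], [-5/3, 1/3, 2]].
X = Q⁻¹P = [[2/3, -1/3, -1], [-7/6, 1/3, 1], [-5/3, 1/3, 2]] · [[2, -18], [-2, -12], [-1, -13]] = [[3, 5], [-4, 4], [-6, 0]].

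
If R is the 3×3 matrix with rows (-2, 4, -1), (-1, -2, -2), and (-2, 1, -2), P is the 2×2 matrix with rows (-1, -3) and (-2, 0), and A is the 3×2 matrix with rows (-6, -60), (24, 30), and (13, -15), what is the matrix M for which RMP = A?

M = [[0, -1], [5, -1], [0, 5]]

Left-multiply by R⁻¹ and right-multiply by P⁻¹: M = R⁻¹AP⁻¹.
det R = 1, so R⁻¹ = [[6, 7, -10], [2, 2, -3], [-5, -6, 8]].
P has determinant -6; P⁻¹ = [[0, -1/2], [-1/3, 1/6]].
R⁻¹A = [[2, 0], [-3, -15], [-10, 0]].
M = (R⁻¹A)P⁻¹ = [[0, -1], [5, -1], [0, 5]].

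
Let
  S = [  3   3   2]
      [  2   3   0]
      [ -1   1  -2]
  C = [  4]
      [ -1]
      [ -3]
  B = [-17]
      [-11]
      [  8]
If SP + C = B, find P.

SP = B − C = [[-21], [-10], [11]].
Since S multiplies P on the left, P = S⁻¹(B − C).
det S = 4; the adjugate gives S⁻¹ = [[-3/2, 2, -3/2], [1, -1, 1], [5/4, -3/2, 3/4]].
P = S⁻¹(B − C) = [[-5], [0], [-3]].

P = [[-5], [0], [-3]]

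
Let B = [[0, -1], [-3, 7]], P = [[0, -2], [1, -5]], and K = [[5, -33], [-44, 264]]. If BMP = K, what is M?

Left-multiply by B⁻¹ and right-multiply by P⁻¹: M = B⁻¹KP⁻¹.
det B = -3; the adjugate gives B⁻¹ = [[-7/3, -1/3], [-1, 0]].
det P = 2; the adjugate gives P⁻¹ = [[-5/2, 1], [-1/2, 0]].
B⁻¹K = [[3, -11], [-5, 33]].
M = (B⁻¹K)P⁻¹ = [[-2, 3], [-4, -5]].

M = [[-2, 3], [-4, -5]]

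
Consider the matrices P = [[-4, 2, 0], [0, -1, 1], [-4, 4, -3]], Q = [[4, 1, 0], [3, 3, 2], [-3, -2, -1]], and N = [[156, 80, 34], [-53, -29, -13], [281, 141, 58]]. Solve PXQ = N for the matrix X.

Left-multiply by P⁻¹ and right-multiply by Q⁻¹: X = P⁻¹NQ⁻¹.
det P = -4; the adjugate gives P⁻¹ = [[1/4, -3/2, -1/2], [1, -3, -1], [1, -2, -1]].
det Q = 1; the adjugate gives Q⁻¹ = [[1, 1, 2], [-3, -4, -8], [3, 5, 9]].
P⁻¹N = [[-22, -7, -1], [34, 26, 15], [-19, -3, 2]].
X = (P⁻¹N)Q⁻¹ = [[-4, 1, 3], [1, 5, -5], [-4, 3, 4]].

X = [[-4, 1, 3], [1, 5, -5], [-4, 3, 4]]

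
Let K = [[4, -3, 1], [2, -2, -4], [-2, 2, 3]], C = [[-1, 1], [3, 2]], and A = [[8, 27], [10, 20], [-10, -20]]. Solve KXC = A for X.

X = [[1, -2], [-3, -5], [0, 0]]

X = K⁻¹AC⁻¹ (apply K⁻¹ on the left and C⁻¹ on the right).
K has determinant 2; K⁻¹ = [[1, 11/2, 7], [1, 7, 9], [0, -1, -1]].
C has determinant -5; C⁻¹ = [[-2/5, 1/5], [3/5, 1/5]].
K⁻¹A = [[-7, -3], [-12, -13], [0, 0]].
X = (K⁻¹A)C⁻¹ = [[1, -2], [-3, -5], [0, 0]].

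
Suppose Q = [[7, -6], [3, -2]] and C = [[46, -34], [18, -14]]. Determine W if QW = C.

W = [[4, -4], [-3, 1]]

Q is on the left of W, so left-multiply by Q⁻¹: W = Q⁻¹C.
Q has determinant 4; Q⁻¹ = [[-1/2, 3/2], [-3/4, 7/4]].
W = Q⁻¹C = [[-1/2, 3/2], [-3/4, 7/4]] · [[46, -34], [18, -14]] = [[4, -4], [-3, 1]].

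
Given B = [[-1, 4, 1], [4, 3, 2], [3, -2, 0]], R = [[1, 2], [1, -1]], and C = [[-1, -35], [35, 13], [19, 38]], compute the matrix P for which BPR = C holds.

P = B⁻¹CR⁻¹ (apply B⁻¹ on the left and R⁻¹ on the right).
B has determinant 3; B⁻¹ = [[4/3, -2/3, 5/3], [2, -1, 2], [-17/3, 10/3, -19/3]].
R has determinant -3; R⁻¹ = [[1/3, 2/3], [1/3, -1/3]].
B⁻¹C = [[7, 8], [1, -7], [2, 1]].
P = (B⁻¹C)R⁻¹ = [[5, 2], [-2, 3], [1, 1]].

P = [[5, 2], [-2, 3], [1, 1]]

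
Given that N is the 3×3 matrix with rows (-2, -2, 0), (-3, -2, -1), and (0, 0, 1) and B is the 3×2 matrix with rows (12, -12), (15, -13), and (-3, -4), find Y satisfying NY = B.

Y = [[0, 5], [-6, 1], [-3, -4]]

Left-multiplying both sides by N⁻¹ gives Y = N⁻¹B.
N has determinant -2; N⁻¹ = [[1, -1, -1], [-3/2, 1, 1], [0, 0, 1]].
Y = N⁻¹B = [[1, -1, -1], [-3/2, 1, 1], [0, 0, 1]] · [[12, -12], [15, -13], [-3, -4]] = [[0, 5], [-6, 1], [-3, -4]].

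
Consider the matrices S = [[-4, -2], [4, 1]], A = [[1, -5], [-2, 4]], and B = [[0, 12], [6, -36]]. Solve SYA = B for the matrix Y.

Isolating Y: multiply by S⁻¹ from the left and A⁻¹ from the right, so Y = S⁻¹BA⁻¹.
S has determinant 4; S⁻¹ = [[1/4, 1/2], [-1, -1]].
det A = -6, so A⁻¹ = [[-2/3, -5/6], [-1/3, -1/6]].
S⁻¹B = [[3, -15], [-6, 24]].
Y = (S⁻¹B)A⁻¹ = [[3, 0], [-4, 1]].

Y = [[3, 0], [-4, 1]]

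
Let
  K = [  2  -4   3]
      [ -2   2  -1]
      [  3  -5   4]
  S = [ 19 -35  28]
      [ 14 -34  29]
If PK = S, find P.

P = [[3, 1, 5], [6, 5, 4]]

K is on the right of P, so right-multiply by K⁻¹: P = SK⁻¹.
det K = -2, so K⁻¹ = [[-3/2, -1/2, 1], [-5/2, 1/2, 2], [-2, 1, 2]].
P = SK⁻¹ = [[19, -35, 28], [14, -34, 29]] · [[-3/2, -1/2, 1], [-5/2, 1/2, 2], [-2, 1, 2]] = [[3, 1, 5], [6, 5, 4]].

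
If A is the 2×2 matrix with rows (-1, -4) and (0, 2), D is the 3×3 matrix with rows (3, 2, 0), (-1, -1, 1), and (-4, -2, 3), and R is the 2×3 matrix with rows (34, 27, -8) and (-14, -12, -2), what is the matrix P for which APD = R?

P = [[3, 3, 3], [-3, 2, -1]]

Left-multiply by A⁻¹ and right-multiply by D⁻¹: P = A⁻¹RD⁻¹.
A has determinant -2; A⁻¹ = [[-1, -2], [0, 1/2]].
det D = -5, so D⁻¹ = [[1/5, 6/5, -2/5], [1/5, -9/5, 3/5], [2/5, 2/5, 1/5]].
A⁻¹R = [[-6, -3, 12], [-7, -6, -1]].
P = (A⁻¹R)D⁻¹ = [[3, 3, 3], [-3, 2, -1]].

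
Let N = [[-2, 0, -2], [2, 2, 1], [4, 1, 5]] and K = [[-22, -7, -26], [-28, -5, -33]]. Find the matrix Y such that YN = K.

Y = [[0, -1, -5], [4, 0, -5]]

Right-multiplying both sides by N⁻¹ gives Y = KN⁻¹.
det N = -6; the adjugate gives N⁻¹ = [[-3/2, 1/3, -2/3], [1, 1/3, 1/3], [1, -1/3, 2/3]].
Y = KN⁻¹ = [[-22, -7, -26], [-28, -5, -33]] · [[-3/2, 1/3, -2/3], [1, 1/3, 1/3], [1, -1/3, 2/3]] = [[0, -1, -5], [4, 0, -5]].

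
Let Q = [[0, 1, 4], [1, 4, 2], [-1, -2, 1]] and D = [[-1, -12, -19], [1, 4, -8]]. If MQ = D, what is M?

Since Q sits to the right of M, M = DQ⁻¹.
det Q = 5; the adjugate gives Q⁻¹ = [[8/5, -9/5, -14/5], [-3/5, 4/5, 4/5], [2/5, -1/5, -1/5]].
M = DQ⁻¹ = [[-1, -12, -19], [1, 4, -8]] · [[8/5, -9/5, -14/5], [-3/5, 4/5, 4/5], [2/5, -1/5, -1/5]] = [[-2, -4, -3], [-4, 3, 2]].

M = [[-2, -4, -3], [-4, 3, 2]]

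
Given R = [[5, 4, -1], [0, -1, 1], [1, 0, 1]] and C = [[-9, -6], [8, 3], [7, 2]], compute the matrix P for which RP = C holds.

Left-multiplying both sides by R⁻¹ gives P = R⁻¹C.
R has determinant -2; R⁻¹ = [[1/2, 2, -3/2], [-1/2, -3, 5/2], [-1/2, -2, 5/2]].
P = R⁻¹C = [[1/2, 2, -3/2], [-1/2, -3, 5/2], [-1/2, -2, 5/2]] · [[-9, -6], [8, 3], [7, 2]] = [[1, 0], [-2, -1], [6, 2]].

P = [[1, 0], [-2, -1], [6, 2]]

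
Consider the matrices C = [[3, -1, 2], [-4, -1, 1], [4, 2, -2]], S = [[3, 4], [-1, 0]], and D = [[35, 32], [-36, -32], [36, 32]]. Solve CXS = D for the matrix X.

X = C⁻¹DS⁻¹ (apply C⁻¹ on the left and S⁻¹ on the right).
det C = -4; the adjugate gives C⁻¹ = [[0, -1/2, -1/4], [1, 7/2, 11/4], [1, 5/2, 7/4]].
det S = 4; the adjugate gives S⁻¹ = [[0, -1], [1/4, 3/4]].
C⁻¹D = [[9, 8], [8, 8], [8, 8]].
X = (C⁻¹D)S⁻¹ = [[2, -3], [2, -2], [2, -2]].

X = [[2, -3], [2, -2], [2, -2]]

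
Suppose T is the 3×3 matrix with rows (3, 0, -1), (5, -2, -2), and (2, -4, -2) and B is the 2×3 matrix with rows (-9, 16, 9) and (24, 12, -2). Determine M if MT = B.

T is on the right of M, so right-multiply by T⁻¹: M = BT⁻¹.
det T = 4, so T⁻¹ = [[-1, 1, -1/2], [3/2, -1, 1/4], [-4, 3, -3/2]].
M = BT⁻¹ = [[-9, 16, 9], [24, 12, -2]] · [[-1, 1, -1/2], [3/2, -1, 1/4], [-4, 3, -3/2]] = [[-3, 2, -5], [2, 6, -6]].

M = [[-3, 2, -5], [2, 6, -6]]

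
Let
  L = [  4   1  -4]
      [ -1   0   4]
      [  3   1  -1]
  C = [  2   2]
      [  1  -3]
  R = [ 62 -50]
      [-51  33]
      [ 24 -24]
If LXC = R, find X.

X = L⁻¹RC⁻¹ (apply L⁻¹ on the left and C⁻¹ on the right).
L has determinant -1; L⁻¹ = [[4, 3, -4], [-11, -8, 12], [1, 1, -1]].
det C = -8; the adjugate gives C⁻¹ = [[3/8, 1/4], [1/8, -1/4]].
L⁻¹R = [[-1, -5], [14, -2], [-13, 7]].
X = (L⁻¹R)C⁻¹ = [[-1, 1], [5, 4], [-4, -5]].

X = [[-1, 1], [5, 4], [-4, -5]]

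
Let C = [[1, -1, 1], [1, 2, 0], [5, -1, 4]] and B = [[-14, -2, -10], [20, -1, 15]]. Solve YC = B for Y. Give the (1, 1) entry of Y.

6

Since C sits to the right of Y, Y = BC⁻¹.
det C = 1; the adjugate gives C⁻¹ = [[8, 3, -2], [-4, -1, 1], [-11, -4, 3]].
Y = BC⁻¹ = [[-14, -2, -10], [20, -1, 15]] · [[8, 3, -2], [-4, -1, 1], [-11, -4, 3]] = [[6, 0, -4], [-1, 1, 4]].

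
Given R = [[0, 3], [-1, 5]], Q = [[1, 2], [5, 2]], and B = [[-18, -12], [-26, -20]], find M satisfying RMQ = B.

Left-multiply by R⁻¹ and right-multiply by Q⁻¹: M = R⁻¹BQ⁻¹.
det R = 3; the adjugate gives R⁻¹ = [[5/3, -1], [1/3, 0]].
det Q = -8, so Q⁻¹ = [[-1/4, 1/4], [5/8, -1/8]].
R⁻¹B = [[-4, 0], [-6, -4]].
M = (R⁻¹B)Q⁻¹ = [[1, -1], [-1, -1]].

M = [[1, -1], [-1, -1]]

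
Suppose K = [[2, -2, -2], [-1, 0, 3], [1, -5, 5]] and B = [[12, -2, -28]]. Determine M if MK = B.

M = [[6, -2, -2]]

K is on the right of M, so right-multiply by K⁻¹: M = BK⁻¹.
K has determinant 4; K⁻¹ = [[15/4, 5, -3/2], [2, 3, -1], [5/4, 2, -1/2]].
M = BK⁻¹ = [[12, -2, -28]] · [[15/4, 5, -3/2], [2, 3, -1], [5/4, 2, -1/2]] = [[6, -2, -2]].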